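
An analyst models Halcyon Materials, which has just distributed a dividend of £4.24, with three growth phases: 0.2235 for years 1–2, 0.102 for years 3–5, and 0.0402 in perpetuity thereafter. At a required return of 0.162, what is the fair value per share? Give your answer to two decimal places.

£56.10

Three-stage DDM. Project D₁…D_5; terminal Gordon value at t=5 with g = 0.0402; discount at r = 0.162.
D_1 = 5.1876
D_2 = 6.3471
D_3 = 6.9945
D_4 = 7.7079
D_5 = 8.4941
TV_5 = 8.8356/(0.162−0.0402) = 72.5418
P₀ = Σ Dₜ/(1+r)ᵗ + TV_5/(1+r)^5 = 56.1022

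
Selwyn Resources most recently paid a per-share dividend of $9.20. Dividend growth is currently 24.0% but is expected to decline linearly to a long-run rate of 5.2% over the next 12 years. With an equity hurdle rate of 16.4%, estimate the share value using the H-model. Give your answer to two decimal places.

H-model: P₀ = D₀[(1+g_L) + H(g_S−g_L)]/(r−g_L), with H = 12/2 = 6.
P₀ = 9.20 × [(1+0.052) + 6×(0.24−0.052)] / (0.164−0.052)
   = 9.20 × 2.1800 / 0.112 = 179.0714

$179.07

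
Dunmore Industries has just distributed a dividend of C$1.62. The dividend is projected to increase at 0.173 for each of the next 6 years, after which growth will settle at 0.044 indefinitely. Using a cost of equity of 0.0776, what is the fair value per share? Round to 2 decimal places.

Two-stage DDM. Project D₁…D_6 at 0.173, terminal growth 0.044, discount at r = 0.0776.
D_1 = 1.9003
D_2 = 2.2290
D_3 = 2.6146
D_4 = 3.0670
D_5 = 3.5975
D_6 = 4.2199
Terminal value at t=6: TV = D_7/(r−g) = 4.4056/(0.0776−0.044) = 131.1186
P₀ = 1.9003/(1+0.0776)^1 + 2.2290/(1+0.0776)^2 + 2.6146/(1+0.0776)^3 + 3.0670/(1+0.0776)^4 + 3.5975/(1+0.0776)^5 + 4.2199/(1+0.0776)^6 + 131.1186/(1+0.0776)^6 = 96.9550

C$96.95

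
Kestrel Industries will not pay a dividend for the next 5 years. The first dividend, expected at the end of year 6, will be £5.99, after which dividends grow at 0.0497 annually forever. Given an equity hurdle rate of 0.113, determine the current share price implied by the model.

£55.40

Deferred-dividend DDM. At t=5 the remaining stream is a growing perpetuity with first payment D_6 = 5.99.
V_5 = D_6/(r−g) = 5.99/(0.113−0.0497) = 94.6288
P₀ = V_5/(1+r)^5 = 94.6288/(1+0.113)^5 = 55.4048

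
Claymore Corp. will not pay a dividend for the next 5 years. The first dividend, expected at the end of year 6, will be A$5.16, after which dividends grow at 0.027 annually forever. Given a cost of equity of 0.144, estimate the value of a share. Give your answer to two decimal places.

Deferred-dividend DDM. At t=5 the remaining stream is a growing perpetuity with first payment D_6 = 5.16.
V_5 = D_6/(r−g) = 5.16/(0.144−0.027) = 44.1026
P₀ = V_5/(1+r)^5 = 44.1026/(1+0.144)^5 = 22.5078

A$22.51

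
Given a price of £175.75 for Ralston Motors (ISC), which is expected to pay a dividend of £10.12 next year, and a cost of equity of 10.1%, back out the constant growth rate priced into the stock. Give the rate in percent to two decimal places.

From P₀ = D₁/(r − g), the implied growth is g = r − D₁/P₀.
g = 0.101 − 10.12/175.75 = 0.101 − 0.05758 = 0.04342

4.34%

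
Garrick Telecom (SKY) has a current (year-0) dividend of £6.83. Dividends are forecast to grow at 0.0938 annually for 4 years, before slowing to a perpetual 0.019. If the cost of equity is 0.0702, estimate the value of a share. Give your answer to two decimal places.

Two-stage DDM. Project D₁…D_4 at 0.0938, terminal growth 0.019, discount at r = 0.0702.
D_1 = 7.4707
D_2 = 8.1714
D_3 = 8.9379
D_4 = 9.7763
Terminal value at t=4: TV = D_5/(r−g) = 9.9620/(0.0702−0.019) = 194.5703
P₀ = 7.4707/(1+0.0702)^1 + 8.1714/(1+0.0702)^2 + 8.9379/(1+0.0702)^3 + 9.7763/(1+0.0702)^4 + 194.5703/(1+0.0702)^4 = 177.1856

£177.19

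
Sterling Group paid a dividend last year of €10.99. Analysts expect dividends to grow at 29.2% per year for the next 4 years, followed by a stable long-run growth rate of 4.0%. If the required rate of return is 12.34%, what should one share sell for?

Two-stage DDM. Project D₁…D_4 at 0.292, terminal growth 0.04, discount at r = 0.1234.
D_1 = 14.1991
D_2 = 18.3452
D_3 = 23.7020
D_4 = 30.6230
Terminal value at t=4: TV = D_5/(r−g) = 31.8479/(0.1234−0.04) = 381.8696
P₀ = 14.1991/(1+0.1234)^1 + 18.3452/(1+0.1234)^2 + 23.7020/(1+0.1234)^3 + 30.6230/(1+0.1234)^4 + 381.8696/(1+0.1234)^4 = 302.8809

€302.88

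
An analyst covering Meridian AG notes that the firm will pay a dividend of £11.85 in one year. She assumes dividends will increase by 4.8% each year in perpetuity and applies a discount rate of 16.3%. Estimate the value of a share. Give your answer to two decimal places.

£103.04

Gordon growth model: P₀ = D₁/(r − g), with D₁ = 11.85 given directly.
P₀ = 11.8500 / (0.163 − 0.048) = 11.8500 / 0.115 = 103.0435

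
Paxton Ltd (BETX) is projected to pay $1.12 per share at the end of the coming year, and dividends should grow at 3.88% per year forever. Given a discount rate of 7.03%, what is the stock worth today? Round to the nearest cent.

$35.56

Gordon growth model: P₀ = D₁/(r − g), with D₁ = 1.12 given directly.
P₀ = 1.1200 / (0.0703 − 0.0388) = 1.1200 / 0.0315 = 35.5556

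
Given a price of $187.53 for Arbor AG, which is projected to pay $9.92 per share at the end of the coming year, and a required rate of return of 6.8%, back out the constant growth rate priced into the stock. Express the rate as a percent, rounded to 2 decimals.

1.51%

From P₀ = D₁/(r − g), the implied growth is g = r − D₁/P₀.
g = 0.068 − 9.92/187.53 = 0.068 − 0.05290 = 0.01510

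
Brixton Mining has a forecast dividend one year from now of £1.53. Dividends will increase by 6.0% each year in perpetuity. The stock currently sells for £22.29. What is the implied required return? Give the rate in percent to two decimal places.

12.86%

Rearranging the constant-growth DDM: r = D₁/P₀ + g.
r = 1.5300 / 22.29 + 0.06 = 0.06864 + 0.06 = 0.12864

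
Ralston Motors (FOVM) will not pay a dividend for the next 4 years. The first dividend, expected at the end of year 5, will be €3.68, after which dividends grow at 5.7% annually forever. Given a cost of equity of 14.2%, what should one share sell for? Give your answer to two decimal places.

€25.45

Deferred-dividend DDM. At t=4 the remaining stream is a growing perpetuity with first payment D_5 = 3.68.
V_4 = D_5/(r−g) = 3.68/(0.142−0.057) = 43.2941
P₀ = V_4/(1+r)^4 = 43.2941/(1+0.142)^4 = 25.4545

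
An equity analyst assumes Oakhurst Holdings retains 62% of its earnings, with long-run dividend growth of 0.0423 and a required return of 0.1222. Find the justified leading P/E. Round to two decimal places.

4.76

Payout ratio b = 1 − 0.62 = 0.38.
Justified leading P/E = b/(r−g) = 0.38/(0.1222−0.0423) = 4.7559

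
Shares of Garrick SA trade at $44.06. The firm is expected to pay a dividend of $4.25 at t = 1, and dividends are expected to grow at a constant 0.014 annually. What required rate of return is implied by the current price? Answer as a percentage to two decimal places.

11.05%

Rearranging the constant-growth DDM: r = D₁/P₀ + g.
r = 4.2500 / 44.06 + 0.014 = 0.09646 + 0.014 = 0.11046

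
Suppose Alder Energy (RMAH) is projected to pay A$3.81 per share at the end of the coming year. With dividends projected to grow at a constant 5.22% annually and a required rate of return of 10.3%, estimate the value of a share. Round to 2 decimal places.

A$75.00

Gordon growth model: P₀ = D₁/(r − g), with D₁ = 3.81 given directly.
P₀ = 3.8100 / (0.103 − 0.0522) = 3.8100 / 0.0508 = 75.0000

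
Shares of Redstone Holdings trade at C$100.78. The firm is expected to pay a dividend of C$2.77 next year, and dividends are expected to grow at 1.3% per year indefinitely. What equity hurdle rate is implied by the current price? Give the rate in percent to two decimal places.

4.05%

Rearranging the constant-growth DDM: r = D₁/P₀ + g.
r = 2.7700 / 100.78 + 0.013 = 0.02749 + 0.013 = 0.04049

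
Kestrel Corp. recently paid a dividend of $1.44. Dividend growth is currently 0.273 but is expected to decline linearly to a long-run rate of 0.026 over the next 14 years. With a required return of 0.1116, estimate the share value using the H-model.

H-model: P₀ = D₀[(1+g_L) + H(g_S−g_L)]/(r−g_L), with H = 14/2 = 7.
P₀ = 1.44 × [(1+0.026) + 7×(0.273−0.026)] / (0.1116−0.026)
   = 1.44 × 2.7550 / 0.0856 = 46.3458

$46.35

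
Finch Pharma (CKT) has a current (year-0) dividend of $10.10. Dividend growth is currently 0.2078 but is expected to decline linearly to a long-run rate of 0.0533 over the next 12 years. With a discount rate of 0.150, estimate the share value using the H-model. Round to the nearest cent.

H-model: P₀ = D₀[(1+g_L) + H(g_S−g_L)]/(r−g_L), with H = 12/2 = 6.
P₀ = 10.10 × [(1+0.0533) + 6×(0.2078−0.0533)] / (0.15−0.0533)
   = 10.10 × 1.9803 / 0.0967 = 206.8359

$206.84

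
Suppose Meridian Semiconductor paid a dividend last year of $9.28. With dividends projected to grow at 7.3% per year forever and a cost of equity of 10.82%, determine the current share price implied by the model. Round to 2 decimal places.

Gordon growth model: P₀ = D₁/(r − g). D₁ = 9.28 × (1 + 0.073) = 9.9574.
P₀ = 9.9574 / (0.1082 − 0.073) = 9.9574 / 0.0352 = 282.8818

$282.88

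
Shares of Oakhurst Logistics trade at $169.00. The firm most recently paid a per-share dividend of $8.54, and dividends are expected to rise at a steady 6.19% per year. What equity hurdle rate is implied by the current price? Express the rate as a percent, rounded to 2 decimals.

Rearranging the constant-growth DDM: r = D₁/P₀ + g.
D₁ = 8.54 × (1 + 0.0619) = 9.0686.
r = 9.0686 / 169.00 + 0.0619 = 0.05366 + 0.0619 = 0.11556

11.56%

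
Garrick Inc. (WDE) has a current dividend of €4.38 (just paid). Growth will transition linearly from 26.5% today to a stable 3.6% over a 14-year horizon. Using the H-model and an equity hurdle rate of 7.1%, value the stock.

€330.25

H-model: P₀ = D₀[(1+g_L) + H(g_S−g_L)]/(r−g_L), with H = 14/2 = 7.
P₀ = 4.38 × [(1+0.036) + 7×(0.265−0.036)] / (0.071−0.036)
   = 4.38 × 2.6390 / 0.035 = 330.2520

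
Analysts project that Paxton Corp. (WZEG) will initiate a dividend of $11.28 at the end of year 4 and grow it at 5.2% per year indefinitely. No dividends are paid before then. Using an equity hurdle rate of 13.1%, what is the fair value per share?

$98.69

Deferred-dividend DDM. At t=3 the remaining stream is a growing perpetuity with first payment D_4 = 11.28.
V_3 = D_4/(r−g) = 11.28/(0.131−0.052) = 142.7848
P₀ = V_3/(1+r)^3 = 142.7848/(1+0.131)^3 = 98.6948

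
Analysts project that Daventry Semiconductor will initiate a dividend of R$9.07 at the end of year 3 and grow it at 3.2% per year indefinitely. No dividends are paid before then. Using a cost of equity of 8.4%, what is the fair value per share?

Deferred-dividend DDM. At t=2 the remaining stream is a growing perpetuity with first payment D_3 = 9.07.
V_2 = D_3/(r−g) = 9.07/(0.084−0.032) = 174.4231
P₀ = V_2/(1+r)^2 = 174.4231/(1+0.084)^2 = 148.4381

R$148.44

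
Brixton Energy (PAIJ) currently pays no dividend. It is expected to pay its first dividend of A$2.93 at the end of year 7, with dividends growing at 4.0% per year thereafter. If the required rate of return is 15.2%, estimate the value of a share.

Deferred-dividend DDM. At t=6 the remaining stream is a growing perpetuity with first payment D_7 = 2.93.
V_6 = D_7/(r−g) = 2.93/(0.152−0.04) = 26.1607
P₀ = V_6/(1+r)^6 = 26.1607/(1+0.152)^6 = 11.1927

A$11.19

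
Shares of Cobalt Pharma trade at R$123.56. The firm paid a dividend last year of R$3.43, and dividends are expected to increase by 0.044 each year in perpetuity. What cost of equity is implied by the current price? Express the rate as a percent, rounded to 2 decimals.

Rearranging the constant-growth DDM: r = D₁/P₀ + g.
D₁ = 3.43 × (1 + 0.044) = 3.5809.
r = 3.5809 / 123.56 + 0.044 = 0.02898 + 0.044 = 0.07298

7.30%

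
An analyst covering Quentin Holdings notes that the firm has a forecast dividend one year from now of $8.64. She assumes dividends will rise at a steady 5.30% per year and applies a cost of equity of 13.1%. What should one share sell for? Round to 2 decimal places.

Gordon growth model: P₀ = D₁/(r − g), with D₁ = 8.64 given directly.
P₀ = 8.6400 / (0.131 − 0.053) = 8.6400 / 0.078 = 110.7692

$110.77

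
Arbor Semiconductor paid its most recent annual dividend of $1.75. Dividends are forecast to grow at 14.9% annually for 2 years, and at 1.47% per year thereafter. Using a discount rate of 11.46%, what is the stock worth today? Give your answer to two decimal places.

$22.55

Two-stage DDM. Project D₁…D_2 at 0.149, terminal growth 0.0147, discount at r = 0.1146.
D_1 = 2.0107
D_2 = 2.3104
Terminal value at t=2: TV = D_3/(r−g) = 2.3443/(0.1146−0.0147) = 23.4666
P₀ = 2.0107/(1+0.1146)^1 + 2.3104/(1+0.1146)^2 + 23.4666/(1+0.1146)^2 = 22.5528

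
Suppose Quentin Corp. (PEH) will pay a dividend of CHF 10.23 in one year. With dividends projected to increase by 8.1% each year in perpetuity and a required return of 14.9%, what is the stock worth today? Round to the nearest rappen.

CHF 150.44

Gordon growth model: P₀ = D₁/(r − g), with D₁ = 10.23 given directly.
P₀ = 10.2300 / (0.149 − 0.081) = 10.2300 / 0.068 = 150.4412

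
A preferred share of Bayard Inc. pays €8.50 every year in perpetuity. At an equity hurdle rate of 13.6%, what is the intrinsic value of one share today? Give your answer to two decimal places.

Zero-growth DDM (perpetuity): P₀ = D/r = 8.50 / 0.136 = 62.5000

€62.50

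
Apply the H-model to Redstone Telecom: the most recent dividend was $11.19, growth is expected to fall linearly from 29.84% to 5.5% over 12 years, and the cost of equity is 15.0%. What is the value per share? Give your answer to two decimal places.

H-model: P₀ = D₀[(1+g_L) + H(g_S−g_L)]/(r−g_L), with H = 12/2 = 6.
P₀ = 11.19 × [(1+0.055) + 6×(0.2984−0.055)] / (0.15−0.055)
   = 11.19 × 2.5154 / 0.095 = 296.2876

$296.29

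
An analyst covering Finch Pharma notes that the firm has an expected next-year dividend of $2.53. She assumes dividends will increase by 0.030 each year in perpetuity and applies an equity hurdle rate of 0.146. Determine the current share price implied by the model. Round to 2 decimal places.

$21.81

Gordon growth model: P₀ = D₁/(r − g), with D₁ = 2.53 given directly.
P₀ = 2.5300 / (0.146 − 0.03) = 2.5300 / 0.116 = 21.8103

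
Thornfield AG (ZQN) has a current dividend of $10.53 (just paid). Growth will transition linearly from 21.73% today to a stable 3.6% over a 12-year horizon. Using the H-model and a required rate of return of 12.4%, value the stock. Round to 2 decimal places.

$254.13

H-model: P₀ = D₀[(1+g_L) + H(g_S−g_L)]/(r−g_L), with H = 12/2 = 6.
P₀ = 10.53 × [(1+0.036) + 6×(0.2173−0.036)] / (0.124−0.036)
   = 10.53 × 2.1238 / 0.088 = 254.1320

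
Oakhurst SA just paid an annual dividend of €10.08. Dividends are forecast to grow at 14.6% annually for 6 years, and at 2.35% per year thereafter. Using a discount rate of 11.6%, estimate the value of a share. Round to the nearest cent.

€197.21

Two-stage DDM. Project D₁…D_6 at 0.146, terminal growth 0.0235, discount at r = 0.116.
D_1 = 11.5517
D_2 = 13.2382
D_3 = 15.1710
D_4 = 17.3860
D_5 = 19.9243
D_6 = 22.8333
Terminal value at t=6: TV = D_7/(r−g) = 23.3699/(0.116−0.0235) = 252.6471
P₀ = 11.5517/(1+0.116)^1 + 13.2382/(1+0.116)^2 + 15.1710/(1+0.116)^3 + 17.3860/(1+0.116)^4 + 19.9243/(1+0.116)^5 + 22.8333/(1+0.116)^6 + 252.6471/(1+0.116)^6 = 197.2086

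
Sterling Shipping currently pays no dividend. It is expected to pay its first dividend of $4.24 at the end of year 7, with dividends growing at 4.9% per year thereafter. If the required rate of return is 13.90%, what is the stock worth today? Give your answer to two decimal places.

$21.58

Deferred-dividend DDM. At t=6 the remaining stream is a growing perpetuity with first payment D_7 = 4.24.
V_6 = D_7/(r−g) = 4.24/(0.139−0.049) = 47.1111
P₀ = V_6/(1+r)^6 = 47.1111/(1+0.139)^6 = 21.5765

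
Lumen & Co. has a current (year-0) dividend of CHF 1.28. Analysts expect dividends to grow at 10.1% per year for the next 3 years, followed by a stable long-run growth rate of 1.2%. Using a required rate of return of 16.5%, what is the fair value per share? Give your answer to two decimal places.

Two-stage DDM. Project D₁…D_3 at 0.101, terminal growth 0.012, discount at r = 0.165.
D_1 = 1.4093
D_2 = 1.5516
D_3 = 1.7083
Terminal value at t=3: TV = D_4/(r−g) = 1.7288/(0.165−0.012) = 11.2995
P₀ = 1.4093/(1+0.165)^1 + 1.5516/(1+0.165)^2 + 1.7083/(1+0.165)^3 + 11.2995/(1+0.165)^3 = 10.5797

CHF 10.58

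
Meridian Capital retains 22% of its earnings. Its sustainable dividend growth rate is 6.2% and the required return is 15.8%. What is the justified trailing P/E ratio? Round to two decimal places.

8.63

Payout ratio b = 1 − 0.22 = 0.78.
Justified trailing P/E = b(1+g)/(r−g) = 0.78×(1+0.062)/(0.158−0.062) = 8.6288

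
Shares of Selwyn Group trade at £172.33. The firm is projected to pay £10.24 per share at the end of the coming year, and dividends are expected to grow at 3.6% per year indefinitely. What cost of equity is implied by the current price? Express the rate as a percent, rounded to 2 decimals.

Rearranging the constant-growth DDM: r = D₁/P₀ + g.
r = 10.2400 / 172.33 + 0.036 = 0.05942 + 0.036 = 0.09542

9.54%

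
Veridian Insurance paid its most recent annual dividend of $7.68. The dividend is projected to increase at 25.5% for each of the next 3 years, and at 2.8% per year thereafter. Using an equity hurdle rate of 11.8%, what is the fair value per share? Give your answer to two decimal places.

$153.25

Two-stage DDM. Project D₁…D_3 at 0.255, terminal growth 0.028, discount at r = 0.118.
D_1 = 9.6384
D_2 = 12.0962
D_3 = 15.1807
Terminal value at t=3: TV = D_4/(r−g) = 15.6058/(0.118−0.028) = 173.3976
P₀ = 9.6384/(1+0.118)^1 + 12.0962/(1+0.118)^2 + 15.1807/(1+0.118)^3 + 173.3976/(1+0.118)^3 = 153.2466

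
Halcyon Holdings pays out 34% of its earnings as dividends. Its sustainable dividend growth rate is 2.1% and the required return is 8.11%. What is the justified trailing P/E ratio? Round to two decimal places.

Justified trailing P/E = b(1+g)/(r−g) = 0.34×(1+0.021)/(0.0811−0.021) = 5.7760

5.78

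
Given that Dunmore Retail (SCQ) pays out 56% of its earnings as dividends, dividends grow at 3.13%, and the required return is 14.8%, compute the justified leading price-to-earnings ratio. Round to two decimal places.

Justified leading P/E = b/(r−g) = 0.56/(0.148−0.0313) = 4.7986

4.80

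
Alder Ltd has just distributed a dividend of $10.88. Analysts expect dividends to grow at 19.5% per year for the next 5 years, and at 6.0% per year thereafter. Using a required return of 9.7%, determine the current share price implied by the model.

Two-stage DDM. Project D₁…D_5 at 0.195, terminal growth 0.06, discount at r = 0.097.
D_1 = 13.0016
D_2 = 15.5369
D_3 = 18.5666
D_4 = 22.1871
D_5 = 26.5136
Terminal value at t=5: TV = D_6/(r−g) = 28.1044/(0.097−0.06) = 759.5783
P₀ = 13.0016/(1+0.097)^1 + 15.5369/(1+0.097)^2 + 18.5666/(1+0.097)^3 + 22.1871/(1+0.097)^4 + 26.5136/(1+0.097)^5 + 759.5783/(1+0.097)^5 = 548.9593

$548.96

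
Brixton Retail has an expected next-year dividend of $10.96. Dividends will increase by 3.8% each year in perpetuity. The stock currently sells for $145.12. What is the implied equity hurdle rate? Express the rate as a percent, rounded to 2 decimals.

11.35%

Rearranging the constant-growth DDM: r = D₁/P₀ + g.
r = 10.9600 / 145.12 + 0.038 = 0.07552 + 0.038 = 0.11352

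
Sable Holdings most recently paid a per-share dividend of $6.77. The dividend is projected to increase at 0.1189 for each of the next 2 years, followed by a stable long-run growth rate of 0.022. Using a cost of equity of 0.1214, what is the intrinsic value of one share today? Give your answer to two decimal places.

$82.79

Two-stage DDM. Project D₁…D_2 at 0.1189, terminal growth 0.022, discount at r = 0.1214.
D_1 = 7.5750
D_2 = 8.4756
Terminal value at t=2: TV = D_3/(r−g) = 8.6621/(0.1214−0.022) = 87.1436
P₀ = 7.5750/(1+0.1214)^1 + 8.4756/(1+0.1214)^2 + 87.1436/(1+0.1214)^2 = 82.7918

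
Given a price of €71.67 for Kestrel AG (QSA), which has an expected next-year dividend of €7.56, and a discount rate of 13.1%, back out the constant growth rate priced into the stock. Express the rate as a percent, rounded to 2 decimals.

From P₀ = D₁/(r − g), the implied growth is g = r − D₁/P₀.
g = 0.131 − 7.56/71.67 = 0.131 − 0.10548 = 0.02552

2.55%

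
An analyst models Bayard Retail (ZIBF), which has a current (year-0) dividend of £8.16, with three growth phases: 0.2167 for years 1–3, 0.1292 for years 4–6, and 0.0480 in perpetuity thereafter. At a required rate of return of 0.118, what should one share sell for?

£223.49

Three-stage DDM. Project D₁…D_6; terminal Gordon value at t=6 with g = 0.048; discount at r = 0.118.
D_1 = 9.9283
D_2 = 12.0797
D_3 = 14.6974
D_4 = 16.5963
D_5 = 18.7406
D_6 = 21.1618
TV_6 = 22.1776/(0.118−0.048) = 316.8229
P₀ = Σ Dₜ/(1+r)ᵗ + TV_6/(1+r)^6 = 223.4943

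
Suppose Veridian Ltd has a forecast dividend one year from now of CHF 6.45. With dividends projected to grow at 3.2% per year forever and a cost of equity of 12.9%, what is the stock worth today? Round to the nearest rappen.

Gordon growth model: P₀ = D₁/(r − g), with D₁ = 6.45 given directly.
P₀ = 6.4500 / (0.129 − 0.032) = 6.4500 / 0.097 = 66.4948

CHF 66.49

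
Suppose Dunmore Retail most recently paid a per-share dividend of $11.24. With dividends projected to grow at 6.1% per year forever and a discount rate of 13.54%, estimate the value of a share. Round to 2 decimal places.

Gordon growth model: P₀ = D₁/(r − g). D₁ = 11.24 × (1 + 0.061) = 11.9256.
P₀ = 11.9256 / (0.1354 − 0.061) = 11.9256 / 0.0744 = 160.2909

$160.29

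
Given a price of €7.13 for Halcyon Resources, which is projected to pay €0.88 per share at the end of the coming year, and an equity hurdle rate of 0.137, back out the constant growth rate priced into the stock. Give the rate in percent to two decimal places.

1.36%

From P₀ = D₁/(r − g), the implied growth is g = r − D₁/P₀.
g = 0.137 − 0.88/7.13 = 0.137 − 0.12342 = 0.01358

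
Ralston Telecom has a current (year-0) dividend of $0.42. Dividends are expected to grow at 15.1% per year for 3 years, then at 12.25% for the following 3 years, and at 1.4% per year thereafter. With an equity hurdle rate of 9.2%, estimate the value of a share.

$9.91

Three-stage DDM. Project D₁…D_6; terminal Gordon value at t=6 with g = 0.014; discount at r = 0.092.
D_1 = 0.4834
D_2 = 0.5564
D_3 = 0.6404
D_4 = 0.7189
D_5 = 0.8070
D_6 = 0.9058
TV_6 = 0.9185/(0.092−0.014) = 11.7755
P₀ = Σ Dₜ/(1+r)ᵗ + TV_6/(1+r)^6 = 9.9051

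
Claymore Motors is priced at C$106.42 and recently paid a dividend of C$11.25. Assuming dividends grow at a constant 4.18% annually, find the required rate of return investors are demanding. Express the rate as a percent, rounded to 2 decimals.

Rearranging the constant-growth DDM: r = D₁/P₀ + g.
D₁ = 11.25 × (1 + 0.0418) = 11.7203.
r = 11.7203 / 106.42 + 0.0418 = 0.11013 + 0.0418 = 0.15193

15.19%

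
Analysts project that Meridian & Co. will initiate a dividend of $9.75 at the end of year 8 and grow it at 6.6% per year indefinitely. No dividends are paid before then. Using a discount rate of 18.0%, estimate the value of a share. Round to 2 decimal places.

Deferred-dividend DDM. At t=7 the remaining stream is a growing perpetuity with first payment D_8 = 9.75.
V_7 = D_8/(r−g) = 9.75/(0.18−0.066) = 85.5263
P₀ = V_7/(1+r)^7 = 85.5263/(1+0.18)^7 = 26.8489

$26.85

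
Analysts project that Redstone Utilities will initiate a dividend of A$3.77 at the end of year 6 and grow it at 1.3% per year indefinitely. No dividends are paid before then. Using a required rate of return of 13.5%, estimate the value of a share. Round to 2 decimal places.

Deferred-dividend DDM. At t=5 the remaining stream is a growing perpetuity with first payment D_6 = 3.77.
V_5 = D_6/(r−g) = 3.77/(0.135−0.013) = 30.9016
P₀ = V_5/(1+r)^5 = 30.9016/(1+0.135)^5 = 16.4060

A$16.41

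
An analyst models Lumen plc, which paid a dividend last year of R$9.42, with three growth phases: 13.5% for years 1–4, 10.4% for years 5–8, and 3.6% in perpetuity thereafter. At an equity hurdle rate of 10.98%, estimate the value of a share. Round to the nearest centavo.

Three-stage DDM. Project D₁…D_8; terminal Gordon value at t=8 with g = 0.036; discount at r = 0.1098.
D_1 = 10.6917
D_2 = 12.1351
D_3 = 13.7733
D_4 = 15.6327
D_5 = 17.2585
D_6 = 19.0534
D_7 = 21.0350
D_8 = 23.2226
TV_8 = 24.0586/(0.1098−0.036) = 325.9973
P₀ = Σ Dₜ/(1+r)ᵗ + TV_8/(1+r)^8 = 222.2160

R$222.22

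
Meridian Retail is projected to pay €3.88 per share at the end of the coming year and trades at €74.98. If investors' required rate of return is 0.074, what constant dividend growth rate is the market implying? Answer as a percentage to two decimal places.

2.23%

From P₀ = D₁/(r − g), the implied growth is g = r − D₁/P₀.
g = 0.074 − 3.88/74.98 = 0.074 − 0.05175 = 0.02225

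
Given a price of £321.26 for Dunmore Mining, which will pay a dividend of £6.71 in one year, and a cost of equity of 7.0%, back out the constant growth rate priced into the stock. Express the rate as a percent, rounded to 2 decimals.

From P₀ = D₁/(r − g), the implied growth is g = r − D₁/P₀.
g = 0.07 − 6.71/321.26 = 0.07 − 0.02089 = 0.04911

4.91%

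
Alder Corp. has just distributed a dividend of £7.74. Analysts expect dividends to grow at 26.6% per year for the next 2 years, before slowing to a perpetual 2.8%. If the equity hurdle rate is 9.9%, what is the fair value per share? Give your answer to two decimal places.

Two-stage DDM. Project D₁…D_2 at 0.266, terminal growth 0.028, discount at r = 0.099.
D_1 = 9.7988
D_2 = 12.4053
Terminal value at t=2: TV = D_3/(r−g) = 12.7527/(0.099−0.028) = 179.6152
P₀ = 9.7988/(1+0.099)^1 + 12.4053/(1+0.099)^2 + 179.6152/(1+0.099)^2 = 167.8997

£167.90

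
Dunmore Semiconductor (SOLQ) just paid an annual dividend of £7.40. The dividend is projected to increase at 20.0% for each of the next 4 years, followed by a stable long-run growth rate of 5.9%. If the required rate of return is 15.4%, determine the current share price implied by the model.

£129.12

Two-stage DDM. Project D₁…D_4 at 0.2, terminal growth 0.059, discount at r = 0.154.
D_1 = 8.8800
D_2 = 10.6560
D_3 = 12.7872
D_4 = 15.3446
Terminal value at t=4: TV = D_5/(r−g) = 16.2500/(0.154−0.059) = 171.0524
P₀ = 8.8800/(1+0.154)^1 + 10.6560/(1+0.154)^2 + 12.7872/(1+0.154)^3 + 15.3446/(1+0.154)^4 + 171.0524/(1+0.154)^4 = 129.1205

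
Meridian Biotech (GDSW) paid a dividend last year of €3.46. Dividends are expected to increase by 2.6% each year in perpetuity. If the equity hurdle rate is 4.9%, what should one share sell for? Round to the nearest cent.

Gordon growth model: P₀ = D₁/(r − g). D₁ = 3.46 × (1 + 0.026) = 3.5500.
P₀ = 3.5500 / (0.049 − 0.026) = 3.5500 / 0.023 = 154.3461

€154.35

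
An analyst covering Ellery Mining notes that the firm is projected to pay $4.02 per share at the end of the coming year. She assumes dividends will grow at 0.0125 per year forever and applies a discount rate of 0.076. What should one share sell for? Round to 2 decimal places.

$63.31

Gordon growth model: P₀ = D₁/(r − g), with D₁ = 4.02 given directly.
P₀ = 4.0200 / (0.076 − 0.0125) = 4.0200 / 0.0635 = 63.3071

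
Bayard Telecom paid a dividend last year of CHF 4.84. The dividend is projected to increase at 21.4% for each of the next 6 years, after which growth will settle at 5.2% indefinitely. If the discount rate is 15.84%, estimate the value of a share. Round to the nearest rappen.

Two-stage DDM. Project D₁…D_6 at 0.214, terminal growth 0.052, discount at r = 0.1584.
D_1 = 5.8758
D_2 = 7.1332
D_3 = 8.6597
D_4 = 10.5128
D_5 = 12.7626
D_6 = 15.4938
Terminal value at t=6: TV = D_7/(r−g) = 16.2995/(0.1584−0.052) = 153.1904
P₀ = 5.8758/(1+0.1584)^1 + 7.1332/(1+0.1584)^2 + 8.6597/(1+0.1584)^3 + 10.5128/(1+0.1584)^4 + 12.7626/(1+0.1584)^5 + 15.4938/(1+0.1584)^6 + 153.1904/(1+0.1584)^6 = 97.7267

CHF 97.73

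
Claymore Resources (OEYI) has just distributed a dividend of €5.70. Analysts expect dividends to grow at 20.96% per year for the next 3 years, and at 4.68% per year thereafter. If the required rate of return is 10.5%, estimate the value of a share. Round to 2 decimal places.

€155.03

Two-stage DDM. Project D₁…D_3 at 0.2096, terminal growth 0.0468, discount at r = 0.105.
D_1 = 6.8947
D_2 = 8.3399
D_3 = 10.0879
Terminal value at t=3: TV = D_4/(r−g) = 10.5600/(0.105−0.0468) = 181.4433
P₀ = 6.8947/(1+0.105)^1 + 8.3399/(1+0.105)^2 + 10.0879/(1+0.105)^3 + 181.4433/(1+0.105)^3 = 155.0254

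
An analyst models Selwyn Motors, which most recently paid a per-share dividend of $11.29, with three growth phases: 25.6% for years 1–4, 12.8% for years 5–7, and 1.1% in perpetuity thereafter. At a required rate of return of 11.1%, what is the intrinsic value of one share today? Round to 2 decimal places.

$314.12

Three-stage DDM. Project D₁…D_7; terminal Gordon value at t=7 with g = 0.011; discount at r = 0.111.
D_1 = 14.1802
D_2 = 17.8104
D_3 = 22.3698
D_4 = 28.0965
D_5 = 31.6929
D_6 = 35.7496
D_7 = 40.3255
TV_7 = 40.7691/(0.111−0.011) = 407.6908
P₀ = Σ Dₜ/(1+r)ᵗ + TV_7/(1+r)^7 = 314.1156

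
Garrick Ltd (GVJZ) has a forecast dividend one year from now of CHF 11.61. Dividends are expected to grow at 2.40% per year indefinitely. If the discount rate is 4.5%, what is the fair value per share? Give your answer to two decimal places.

CHF 552.86

Gordon growth model: P₀ = D₁/(r − g), with D₁ = 11.61 given directly.
P₀ = 11.6100 / (0.045 − 0.024) = 11.6100 / 0.021 = 552.8571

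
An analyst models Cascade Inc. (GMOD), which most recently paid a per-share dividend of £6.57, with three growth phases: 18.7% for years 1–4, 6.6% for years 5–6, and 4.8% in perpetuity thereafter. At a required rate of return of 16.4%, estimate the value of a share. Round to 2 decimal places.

£93.91

Three-stage DDM. Project D₁…D_6; terminal Gordon value at t=6 with g = 0.048; discount at r = 0.164.
D_1 = 7.7986
D_2 = 9.2569
D_3 = 10.9880
D_4 = 13.0427
D_5 = 13.9035
D_6 = 14.8212
TV_6 = 15.5326/(0.164−0.048) = 133.9017
P₀ = Σ Dₜ/(1+r)ᵗ + TV_6/(1+r)^6 = 93.9051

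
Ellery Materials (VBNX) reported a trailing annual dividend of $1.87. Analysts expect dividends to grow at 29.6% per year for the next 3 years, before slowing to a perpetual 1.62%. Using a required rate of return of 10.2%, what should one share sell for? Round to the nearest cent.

$43.85

Two-stage DDM. Project D₁…D_3 at 0.296, terminal growth 0.0162, discount at r = 0.102.
D_1 = 2.4235
D_2 = 3.1409
D_3 = 4.0706
Terminal value at t=3: TV = D_4/(r−g) = 4.1365/(0.102−0.0162) = 48.2113
P₀ = 2.4235/(1+0.102)^1 + 3.1409/(1+0.102)^2 + 4.0706/(1+0.102)^3 + 48.2113/(1+0.102)^3 = 43.8522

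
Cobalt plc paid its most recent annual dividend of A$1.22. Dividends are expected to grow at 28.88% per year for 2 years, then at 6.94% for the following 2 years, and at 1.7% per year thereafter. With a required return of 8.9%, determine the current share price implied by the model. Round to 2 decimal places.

Three-stage DDM. Project D₁…D_4; terminal Gordon value at t=4 with g = 0.017; discount at r = 0.089.
D_1 = 1.5723
D_2 = 2.0264
D_3 = 2.1671
D_4 = 2.3175
TV_4 = 2.3569/(0.089−0.017) = 32.7340
P₀ = Σ Dₜ/(1+r)ᵗ + TV_4/(1+r)^4 = 29.7533

A$29.75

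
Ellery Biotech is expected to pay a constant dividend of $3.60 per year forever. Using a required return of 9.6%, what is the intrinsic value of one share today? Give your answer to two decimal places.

Zero-growth DDM (perpetuity): P₀ = D/r = 3.60 / 0.096 = 37.5000

$37.50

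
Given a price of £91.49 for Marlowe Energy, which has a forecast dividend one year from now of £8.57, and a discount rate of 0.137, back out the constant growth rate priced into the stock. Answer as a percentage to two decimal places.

4.33%

From P₀ = D₁/(r − g), the implied growth is g = r − D₁/P₀.
g = 0.137 − 8.57/91.49 = 0.137 − 0.09367 = 0.04333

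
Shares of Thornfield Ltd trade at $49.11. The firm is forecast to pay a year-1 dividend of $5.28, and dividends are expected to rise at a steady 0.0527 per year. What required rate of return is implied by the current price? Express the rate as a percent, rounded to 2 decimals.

Rearranging the constant-growth DDM: r = D₁/P₀ + g.
r = 5.2800 / 49.11 + 0.0527 = 0.10751 + 0.0527 = 0.16021

16.02%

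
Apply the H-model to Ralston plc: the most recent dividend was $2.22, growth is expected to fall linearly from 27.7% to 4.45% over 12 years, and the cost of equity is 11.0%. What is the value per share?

$82.68

H-model: P₀ = D₀[(1+g_L) + H(g_S−g_L)]/(r−g_L), with H = 12/2 = 6.
P₀ = 2.22 × [(1+0.0445) + 6×(0.277−0.0445)] / (0.11−0.0445)
   = 2.22 × 2.4395 / 0.0655 = 82.6823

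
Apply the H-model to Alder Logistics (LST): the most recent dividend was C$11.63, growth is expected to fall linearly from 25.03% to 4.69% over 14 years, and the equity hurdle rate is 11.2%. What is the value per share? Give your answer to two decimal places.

H-model: P₀ = D₀[(1+g_L) + H(g_S−g_L)]/(r−g_L), with H = 14/2 = 7.
P₀ = 11.63 × [(1+0.0469) + 7×(0.2503−0.0469)] / (0.112−0.0469)
   = 11.63 × 2.4707 / 0.0651 = 441.3862

C$441.39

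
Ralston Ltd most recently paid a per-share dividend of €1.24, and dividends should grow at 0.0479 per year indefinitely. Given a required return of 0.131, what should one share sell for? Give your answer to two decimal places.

Gordon growth model: P₀ = D₁/(r − g). D₁ = 1.24 × (1 + 0.0479) = 1.2994.
P₀ = 1.2994 / (0.131 − 0.0479) = 1.2994 / 0.0831 = 15.6365

€15.64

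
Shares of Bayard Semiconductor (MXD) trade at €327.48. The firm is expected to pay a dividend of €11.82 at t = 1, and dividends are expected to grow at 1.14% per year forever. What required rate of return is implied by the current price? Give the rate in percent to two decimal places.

Rearranging the constant-growth DDM: r = D₁/P₀ + g.
r = 11.8200 / 327.48 + 0.0114 = 0.03609 + 0.0114 = 0.04749

4.75%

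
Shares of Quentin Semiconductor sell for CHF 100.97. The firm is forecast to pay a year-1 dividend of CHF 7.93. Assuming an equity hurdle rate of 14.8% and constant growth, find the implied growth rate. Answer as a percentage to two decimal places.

From P₀ = D₁/(r − g), the implied growth is g = r − D₁/P₀.
g = 0.148 − 7.93/100.97 = 0.148 − 0.07854 = 0.06946

6.95%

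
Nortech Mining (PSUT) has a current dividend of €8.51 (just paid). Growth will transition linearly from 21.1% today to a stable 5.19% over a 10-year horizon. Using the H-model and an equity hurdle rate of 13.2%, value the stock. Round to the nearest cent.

H-model: P₀ = D₀[(1+g_L) + H(g_S−g_L)]/(r−g_L), with H = 10/2 = 5.
P₀ = 8.51 × [(1+0.0519) + 5×(0.211−0.0519)] / (0.132−0.0519)
   = 8.51 × 1.8474 / 0.0801 = 196.2718

€196.27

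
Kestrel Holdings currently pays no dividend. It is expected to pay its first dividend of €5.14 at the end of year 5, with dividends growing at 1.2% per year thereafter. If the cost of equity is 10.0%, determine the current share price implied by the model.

€39.89

Deferred-dividend DDM. At t=4 the remaining stream is a growing perpetuity with first payment D_5 = 5.14.
V_4 = D_5/(r−g) = 5.14/(0.1−0.012) = 58.4091
P₀ = V_4/(1+r)^4 = 58.4091/(1+0.1)^4 = 39.8942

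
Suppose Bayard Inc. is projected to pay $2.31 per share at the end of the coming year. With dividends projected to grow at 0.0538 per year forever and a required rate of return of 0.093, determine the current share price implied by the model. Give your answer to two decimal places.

Gordon growth model: P₀ = D₁/(r − g), with D₁ = 2.31 given directly.
P₀ = 2.3100 / (0.093 − 0.0538) = 2.3100 / 0.0392 = 58.9286

$58.93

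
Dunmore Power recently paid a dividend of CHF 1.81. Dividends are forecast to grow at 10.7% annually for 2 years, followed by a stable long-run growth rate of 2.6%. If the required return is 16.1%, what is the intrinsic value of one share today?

CHF 15.88

Two-stage DDM. Project D₁…D_2 at 0.107, terminal growth 0.026, discount at r = 0.161.
D_1 = 2.0037
D_2 = 2.2181
Terminal value at t=2: TV = D_3/(r−g) = 2.2757/(0.161−0.026) = 16.8573
P₀ = 2.0037/(1+0.161)^1 + 2.2181/(1+0.161)^2 + 16.8573/(1+0.161)^2 = 15.8775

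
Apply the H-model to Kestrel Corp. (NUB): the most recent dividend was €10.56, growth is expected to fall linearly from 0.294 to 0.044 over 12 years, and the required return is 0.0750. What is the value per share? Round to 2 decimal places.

H-model: P₀ = D₀[(1+g_L) + H(g_S−g_L)]/(r−g_L), with H = 12/2 = 6.
P₀ = 10.56 × [(1+0.044) + 6×(0.294−0.044)] / (0.075−0.044)
   = 10.56 × 2.5440 / 0.031 = 866.6013

€866.60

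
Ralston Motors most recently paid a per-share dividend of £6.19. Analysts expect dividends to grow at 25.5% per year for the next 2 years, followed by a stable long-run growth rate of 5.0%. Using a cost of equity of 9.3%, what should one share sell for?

Two-stage DDM. Project D₁…D_2 at 0.255, terminal growth 0.05, discount at r = 0.093.
D_1 = 7.7684
D_2 = 9.7494
Terminal value at t=2: TV = D_3/(r−g) = 10.2369/(0.093−0.05) = 238.0669
P₀ = 7.7684/(1+0.093)^1 + 9.7494/(1+0.093)^2 + 238.0669/(1+0.093)^2 = 214.5460

£214.55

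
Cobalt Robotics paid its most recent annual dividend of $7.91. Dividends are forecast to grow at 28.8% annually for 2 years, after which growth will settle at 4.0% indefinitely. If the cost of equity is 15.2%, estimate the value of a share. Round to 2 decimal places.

$110.55

Two-stage DDM. Project D₁…D_2 at 0.288, terminal growth 0.04, discount at r = 0.152.
D_1 = 10.1881
D_2 = 13.1222
Terminal value at t=2: TV = D_3/(r−g) = 13.6471/(0.152−0.04) = 121.8494
P₀ = 10.1881/(1+0.152)^1 + 13.1222/(1+0.152)^2 + 121.8494/(1+0.152)^2 = 110.5477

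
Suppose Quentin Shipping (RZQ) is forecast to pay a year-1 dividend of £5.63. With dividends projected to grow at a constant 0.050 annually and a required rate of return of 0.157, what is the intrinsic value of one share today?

Gordon growth model: P₀ = D₁/(r − g), with D₁ = 5.63 given directly.
P₀ = 5.6300 / (0.157 − 0.05) = 5.6300 / 0.107 = 52.6168

£52.62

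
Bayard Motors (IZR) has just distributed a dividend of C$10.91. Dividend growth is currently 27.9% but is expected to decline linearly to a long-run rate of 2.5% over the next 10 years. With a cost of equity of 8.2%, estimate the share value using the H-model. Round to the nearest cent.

C$439.27

H-model: P₀ = D₀[(1+g_L) + H(g_S−g_L)]/(r−g_L), with H = 10/2 = 5.
P₀ = 10.91 × [(1+0.025) + 5×(0.279−0.025)] / (0.082−0.025)
   = 10.91 × 2.2950 / 0.057 = 439.2711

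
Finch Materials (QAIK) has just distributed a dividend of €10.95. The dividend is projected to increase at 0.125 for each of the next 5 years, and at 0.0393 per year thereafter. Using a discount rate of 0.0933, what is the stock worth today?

€302.82

Two-stage DDM. Project D₁…D_5 at 0.125, terminal growth 0.0393, discount at r = 0.0933.
D_1 = 12.3187
D_2 = 13.8586
D_3 = 15.5909
D_4 = 17.5398
D_5 = 19.7323
Terminal value at t=5: TV = D_6/(r−g) = 20.5077/(0.0933−0.0393) = 379.7728
P₀ = 12.3187/(1+0.0933)^1 + 13.8586/(1+0.0933)^2 + 15.5909/(1+0.0933)^3 + 17.5398/(1+0.0933)^4 + 19.7323/(1+0.0933)^5 + 379.7728/(1+0.0933)^5 = 302.8242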